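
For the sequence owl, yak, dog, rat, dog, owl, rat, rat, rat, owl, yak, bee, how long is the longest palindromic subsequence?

Using dp[i][j] = 2 + dp[i+1][j−1] if the ends match, else max(dp[i+1][j], dp[i][j−1]):
dp[1][12] = 7. A witness is yak owl rat rat rat owl yak at positions 2,6,7,8,9,10,11.

7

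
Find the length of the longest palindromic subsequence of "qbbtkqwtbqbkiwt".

7

One longest palindromic subsequence is twbqbwt (positions 4,7,9,10,11,14,15); it reads the same forward and backward, and the interval DP gives dp[1][15] = 7.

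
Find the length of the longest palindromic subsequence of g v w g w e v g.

One longest palindromic subsequence is gvwgwvg (positions 1,2,3,4,5,7,8); it reads the same forward and backward, and the interval DP gives dp[1][8] = 7.

7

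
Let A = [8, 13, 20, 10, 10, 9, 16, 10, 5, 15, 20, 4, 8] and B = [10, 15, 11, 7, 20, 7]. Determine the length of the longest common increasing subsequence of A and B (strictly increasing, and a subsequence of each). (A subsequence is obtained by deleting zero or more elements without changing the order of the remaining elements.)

3

A longest common strictly increasing subsequence is 10, 15, 20 (length 3); it appears in order in both A and B, and no longer such subsequence exists.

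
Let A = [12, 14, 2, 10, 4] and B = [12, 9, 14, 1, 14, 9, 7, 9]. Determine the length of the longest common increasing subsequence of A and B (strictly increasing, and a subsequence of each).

2

For each value that appears in both, track the longest common increasing run ending there.
The best achievable length is 2; one witness is 12, 14 (A-positions 1,2, B-positions 1,3).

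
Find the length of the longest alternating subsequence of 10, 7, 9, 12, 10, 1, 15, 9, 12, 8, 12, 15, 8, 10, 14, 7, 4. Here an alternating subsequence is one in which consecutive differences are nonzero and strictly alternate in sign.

Track the best alternating length ending on an up-step vs a down-step at each position: up/down = 1/1, 1/2, 3/2, 3/1, 3/4, 1/4, 5/1, 5/6, 7/6, 5/8, 9/6, 9/1, 5/10, 11/10, 11/10, 5/12, 5/12.
The maximum over both is 12; one such subsequence is 10, 7, 12, 10, 15, 9, 12, 8, 12, 8, 10, 7.

12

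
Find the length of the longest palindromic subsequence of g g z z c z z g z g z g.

9

One longest palindromic subsequence is ggzzzzzgg (positions 1,2,3,4,6,7,9,10,12); it reads the same forward and backward, and the interval DP gives dp[1][12] = 9.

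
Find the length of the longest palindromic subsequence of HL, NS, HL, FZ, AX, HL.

3

One longest palindromic subsequence is HL AX HL (positions 1,5,6); it reads the same forward and backward, and the interval DP gives dp[1][6] = 3.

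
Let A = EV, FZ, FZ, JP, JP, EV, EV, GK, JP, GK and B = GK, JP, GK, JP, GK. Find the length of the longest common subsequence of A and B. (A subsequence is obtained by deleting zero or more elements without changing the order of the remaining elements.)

4

Backtracking the LCS table gives one alignment: JP (A5,B2) → GK (A8,B3) → JP (A9,B4) → GK (A10,B5).
So the longest common subsequence has length 4.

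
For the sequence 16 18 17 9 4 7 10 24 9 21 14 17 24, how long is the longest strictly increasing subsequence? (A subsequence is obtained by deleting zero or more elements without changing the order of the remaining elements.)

6

Let dp[i] be the longest increasing subsequence ending at position i. Then dp = [1, 2, 2, 1, 1, 2, 3, 4, 3, 4, 4, 5, 6].
The maximum is 6; one witness is 4, 7, 10, 14, 17, 24 at positions 5,6,7,11,12,13.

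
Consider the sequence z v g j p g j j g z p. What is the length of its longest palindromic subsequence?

7

Using dp[i][j] = 2 + dp[i+1][j−1] if the ends match, else max(dp[i+1][j], dp[i][j−1]):
dp[1][11] = 7. A witness is zgjjjgz at positions 1,3,4,7,8,9,10.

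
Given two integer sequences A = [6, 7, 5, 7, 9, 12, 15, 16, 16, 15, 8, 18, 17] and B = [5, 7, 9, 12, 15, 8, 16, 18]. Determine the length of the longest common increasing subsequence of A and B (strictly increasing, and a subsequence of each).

A longest common strictly increasing subsequence is 5, 7, 9, 12, 15, 16, 18 (length 7); it appears in order in both A and B, and no longer such subsequence exists.

7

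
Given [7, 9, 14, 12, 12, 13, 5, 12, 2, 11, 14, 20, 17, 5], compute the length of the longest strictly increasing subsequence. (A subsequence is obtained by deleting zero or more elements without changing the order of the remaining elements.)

6

Let dp[i] be the longest increasing subsequence ending at position i. Then dp = [1, 2, 3, 3, 3, 4, 1, 3, 1, 3, 5, 6, 6, 2].
The maximum is 6; one witness is 7, 9, 12, 13, 14, 20 at positions 1,2,4,6,11,12.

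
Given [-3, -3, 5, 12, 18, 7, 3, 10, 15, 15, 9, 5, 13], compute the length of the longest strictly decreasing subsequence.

Let dp[i] be the longest decreasing subsequence ending at position i. Then dp = [1, 1, 1, 1, 1, 2, 3, 2, 2, 2, 3, 4, 3].
The maximum is 4; one witness is 12, 10, 9, 5 at positions 4,8,11,12.

4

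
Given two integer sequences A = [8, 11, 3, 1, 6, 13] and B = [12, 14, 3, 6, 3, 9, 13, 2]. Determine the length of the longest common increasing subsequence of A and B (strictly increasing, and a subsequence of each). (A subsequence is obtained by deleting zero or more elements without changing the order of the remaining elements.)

3

For each value that appears in both, track the longest common increasing run ending there.
The best achievable length is 3; one witness is 3, 6, 13 (A-positions 3,5,6, B-positions 3,4,7).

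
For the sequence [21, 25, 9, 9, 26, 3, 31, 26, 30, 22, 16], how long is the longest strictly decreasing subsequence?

One longest decreasing subsequence is 31, 26, 22, 16 (positions 7,8,10,11), of length 4; no longer one exists.

4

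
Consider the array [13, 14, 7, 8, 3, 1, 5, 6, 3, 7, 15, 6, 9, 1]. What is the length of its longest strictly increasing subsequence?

5

Scanning left to right, the best length ending at each element is: 13→1, 14→2, 7→1, 8→2, 3→1, 1→1, 5→2, 6→3, 3→2, 7→4, 15→5, 6→3, 9→5, 1→1.
So the longest increasing subsequence has length 5, e.g. 3, 5, 6, 7, 15.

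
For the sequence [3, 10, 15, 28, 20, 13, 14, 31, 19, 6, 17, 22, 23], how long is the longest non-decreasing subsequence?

7

Scanning left to right, the best length ending at each element is: 3→1, 10→2, 15→3, 28→4, 20→4, 13→3, 14→4, 31→5, 19→5, 6→2, 17→5, 22→6, 23→7.
So the longest non-decreasing subsequence has length 7, e.g. 3, 10, 13, 14, 19, 22, 23.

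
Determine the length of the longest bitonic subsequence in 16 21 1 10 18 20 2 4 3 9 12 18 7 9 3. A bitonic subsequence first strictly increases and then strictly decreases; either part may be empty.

8

One longest bitonic subsequence is 1, 2, 4, 9, 12, 18, 9, 3 (positions 3,7,8,10,11,12,14,15): it rises to 18 then falls. Length 8 is optimal.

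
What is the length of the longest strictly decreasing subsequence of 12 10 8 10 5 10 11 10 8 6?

Let dp[i] be the longest decreasing subsequence ending at position i. Then dp = [1, 2, 3, 2, 4, 2, 2, 3, 4, 5].
The maximum is 5; one witness is 12, 11, 10, 8, 6 at positions 1,7,8,9,10.

5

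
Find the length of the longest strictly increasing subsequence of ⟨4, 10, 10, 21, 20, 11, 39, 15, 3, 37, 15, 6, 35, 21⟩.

5

Scanning left to right, the best length ending at each element is: 4→1, 10→2, 10→2, 21→3, 20→3, 11→3, 39→4, 15→4, 3→1, 37→5, 15→4, 6→2, 35→5, 21→5.
So the longest increasing subsequence has length 5, e.g. 4, 10, 11, 15, 37.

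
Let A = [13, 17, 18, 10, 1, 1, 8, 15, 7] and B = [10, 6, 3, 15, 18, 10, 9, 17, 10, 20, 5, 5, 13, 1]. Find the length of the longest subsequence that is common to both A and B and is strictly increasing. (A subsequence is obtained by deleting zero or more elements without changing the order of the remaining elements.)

A longest common strictly increasing subsequence is 10, 15 (length 2); it appears in order in both A and B, and no longer such subsequence exists.

2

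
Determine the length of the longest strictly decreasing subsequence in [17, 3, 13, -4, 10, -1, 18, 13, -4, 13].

5

Scanning left to right, the best length ending at each element is: 17→1, 3→2, 13→2, -4→3, 10→3, -1→4, 18→1, 13→2, -4→5, 13→2.
So the longest decreasing subsequence has length 5, e.g. 17, 13, 10, -1, -4.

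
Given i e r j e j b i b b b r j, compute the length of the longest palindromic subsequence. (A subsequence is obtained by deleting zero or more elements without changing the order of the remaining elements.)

Using dp[i][j] = 2 + dp[i+1][j−1] if the ends match, else max(dp[i+1][j], dp[i][j−1]):
dp[1][13] = 6. A witness is jbbbbj at positions 4,7,9,10,11,13.

6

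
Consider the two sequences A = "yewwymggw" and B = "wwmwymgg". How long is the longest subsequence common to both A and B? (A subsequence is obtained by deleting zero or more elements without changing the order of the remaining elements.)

6

Backtracking the LCS table gives one alignment: w (A3,B2) → w (A4,B4) → y (A5,B5) → m (A6,B6) → g (A7,B7) → g (A8,B8).
So the longest common subsequence has length 6.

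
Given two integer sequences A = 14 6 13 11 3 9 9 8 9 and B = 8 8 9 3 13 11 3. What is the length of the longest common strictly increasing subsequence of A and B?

2

A longest common strictly increasing subsequence is 8, 9 (length 2); it appears in order in both A and B, and no longer such subsequence exists.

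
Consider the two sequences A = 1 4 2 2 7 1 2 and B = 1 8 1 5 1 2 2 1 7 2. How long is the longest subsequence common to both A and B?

5

A longest common subsequence is 1, 2, 2, 7, 2 (length 5); the LCS DP confirms no longer common subsequence exists.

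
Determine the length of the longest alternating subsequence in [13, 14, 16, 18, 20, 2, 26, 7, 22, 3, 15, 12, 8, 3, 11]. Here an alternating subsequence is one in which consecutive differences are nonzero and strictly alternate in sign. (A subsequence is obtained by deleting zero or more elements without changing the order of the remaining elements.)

10

A longest alternating subsequence is 13, 14, 2, 26, 7, 22, 3, 15, 8, 11 (positions 1,2,6,7,8,9,10,11,13,15); its 9 consecutive differences strictly alternate in sign, and length 10 is optimal.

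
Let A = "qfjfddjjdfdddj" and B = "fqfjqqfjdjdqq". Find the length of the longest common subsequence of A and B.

7

Backtracking the LCS table gives one alignment: q (A1,B2) → f (A2,B3) → j (A3,B4) → f (A4,B7) → d (A6,B9) → j (A8,B10) → d (A9,B11).
So the longest common subsequence has length 7.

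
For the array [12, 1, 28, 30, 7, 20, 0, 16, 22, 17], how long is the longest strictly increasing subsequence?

4

Let dp[i] be the longest increasing subsequence ending at position i. Then dp = [1, 1, 2, 3, 2, 3, 1, 3, 4, 4].
The maximum is 4; one witness is 1, 7, 20, 22 at positions 2,5,6,9.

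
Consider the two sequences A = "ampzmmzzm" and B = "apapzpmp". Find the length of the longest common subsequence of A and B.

A longest common subsequence is apzm (length 4); the LCS DP confirms no longer common subsequence exists.

4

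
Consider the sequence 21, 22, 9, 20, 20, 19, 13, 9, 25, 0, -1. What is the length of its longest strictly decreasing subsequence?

One longest decreasing subsequence is 21, 20, 19, 13, 9, 0, -1 (positions 1,4,6,7,8,10,11), of length 7; no longer one exists.

7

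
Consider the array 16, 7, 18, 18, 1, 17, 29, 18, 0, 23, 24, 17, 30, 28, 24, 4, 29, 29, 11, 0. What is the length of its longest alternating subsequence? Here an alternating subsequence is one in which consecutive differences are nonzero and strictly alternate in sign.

A longest alternating subsequence is 16, 7, 18, 1, 29, 18, 23, 17, 30, 28, 29, 11 (positions 1,2,3,5,7,8,10,12,13,14,17,19); its 11 consecutive differences strictly alternate in sign, and length 12 is optimal.

12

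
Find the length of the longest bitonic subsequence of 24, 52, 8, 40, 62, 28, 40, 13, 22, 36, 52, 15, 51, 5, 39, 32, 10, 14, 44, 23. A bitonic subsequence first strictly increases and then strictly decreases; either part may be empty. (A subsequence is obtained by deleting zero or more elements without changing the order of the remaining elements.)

One longest bitonic subsequence is 8, 13, 22, 36, 52, 51, 39, 32, 23 (positions 3,8,9,10,11,13,15,16,20): it rises to 52 then falls. Length 9 is optimal.

9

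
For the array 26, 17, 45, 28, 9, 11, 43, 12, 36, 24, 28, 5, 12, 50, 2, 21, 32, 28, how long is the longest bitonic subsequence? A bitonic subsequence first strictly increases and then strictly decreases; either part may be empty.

One longest bitonic subsequence is 9, 11, 12, 24, 28, 50, 32, 28 (positions 5,6,8,10,11,14,17,18): it rises to 50 then falls. Length 8 is optimal.

8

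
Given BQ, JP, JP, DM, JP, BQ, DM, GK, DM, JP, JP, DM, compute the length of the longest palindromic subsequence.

7

One longest palindromic subsequence is DM JP DM GK DM JP DM (positions 4,5,7,8,9,11,12); it reads the same forward and backward, and the interval DP gives dp[1][12] = 7.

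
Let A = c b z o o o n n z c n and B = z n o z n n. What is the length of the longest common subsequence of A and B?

4

Backtracking the LCS table gives one alignment: z (A3,B1) → o (A4,B3) → n (A8,B5) → n (A11,B6).
So the longest common subsequence has length 4.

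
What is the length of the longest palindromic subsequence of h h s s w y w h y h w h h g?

Using dp[i][j] = 2 + dp[i+1][j−1] if the ends match, else max(dp[i+1][j], dp[i][j−1]):
dp[1][14] = 9. A witness is hhwhyhwhh at positions 1,2,5,8,9,10,11,12,13.

9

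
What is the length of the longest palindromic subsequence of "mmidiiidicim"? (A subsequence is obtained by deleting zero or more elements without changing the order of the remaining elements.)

Using dp[i][j] = 2 + dp[i+1][j−1] if the ends match, else max(dp[i+1][j], dp[i][j−1]):
dp[1][12] = 9. A witness is midiiidim at positions 1,3,4,5,6,7,8,11,12.

9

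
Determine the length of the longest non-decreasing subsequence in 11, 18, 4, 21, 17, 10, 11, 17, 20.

Let dp[i] be the longest non-decreasing subsequence ending at position i. Then dp = [1, 2, 1, 3, 2, 2, 3, 4, 5].
The maximum is 5; one witness is 4, 10, 11, 17, 20 at positions 3,6,7,8,9.

5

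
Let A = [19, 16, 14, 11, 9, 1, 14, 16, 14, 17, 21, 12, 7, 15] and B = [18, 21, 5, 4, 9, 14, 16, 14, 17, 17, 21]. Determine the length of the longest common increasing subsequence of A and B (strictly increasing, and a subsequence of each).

A longest common strictly increasing subsequence is 9, 14, 16, 17, 21 (length 5); it appears in order in both A and B, and no longer such subsequence exists.

5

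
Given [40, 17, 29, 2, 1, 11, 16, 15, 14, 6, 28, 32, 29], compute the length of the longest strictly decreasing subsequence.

6

Scanning left to right, the best length ending at each element is: 40→1, 17→2, 29→2, 2→3, 1→4, 11→3, 16→3, 15→4, 14→5, 6→6, 28→3, 32→2, 29→3.
So the longest decreasing subsequence has length 6, e.g. 40, 17, 16, 15, 14, 6.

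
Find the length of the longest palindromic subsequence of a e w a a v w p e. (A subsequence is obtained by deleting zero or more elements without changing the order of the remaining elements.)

6

Using dp[i][j] = 2 + dp[i+1][j−1] if the ends match, else max(dp[i+1][j], dp[i][j−1]):
dp[1][9] = 6. A witness is ewaawe at positions 2,3,4,5,7,9.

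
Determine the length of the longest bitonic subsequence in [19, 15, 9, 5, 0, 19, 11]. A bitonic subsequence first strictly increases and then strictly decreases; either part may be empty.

Let inc[i] be the LIS ending at i and dec[i] the longest strictly decreasing subsequence starting at i. inc = [1, 1, 1, 1, 1, 2, 2], dec = [5, 4, 3, 2, 1, 2, 1].
max_i inc[i]+dec[i]−1 = 5, with one witness 19, 15, 9, 5, 0.

5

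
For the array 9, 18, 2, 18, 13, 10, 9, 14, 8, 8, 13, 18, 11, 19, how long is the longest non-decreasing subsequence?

Scanning left to right, the best length ending at each element is: 9→1, 18→2, 2→1, 18→3, 13→2, 10→2, 9→2, 14→3, 8→2, 8→3, 13→4, 18→5, 11→4, 19→6.
So the longest non-decreasing subsequence has length 6, e.g. 2, 8, 8, 13, 18, 19.

6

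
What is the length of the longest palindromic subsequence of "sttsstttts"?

8

One longest palindromic subsequence is stttttts (positions 1,2,3,6,7,8,9,10); it reads the same forward and backward, and the interval DP gives dp[1][10] = 8.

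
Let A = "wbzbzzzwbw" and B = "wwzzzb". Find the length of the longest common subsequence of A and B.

A longest common subsequence is wzzzb (length 5); the LCS DP confirms no longer common subsequence exists.

5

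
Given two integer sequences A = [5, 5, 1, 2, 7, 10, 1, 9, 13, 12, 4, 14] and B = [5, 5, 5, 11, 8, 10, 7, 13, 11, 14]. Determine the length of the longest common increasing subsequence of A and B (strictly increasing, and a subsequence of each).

A longest common strictly increasing subsequence is 5, 10, 13, 14 (length 4); it appears in order in both A and B, and no longer such subsequence exists.

4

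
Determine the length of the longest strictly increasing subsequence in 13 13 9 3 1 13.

One longest increasing subsequence is 9, 13 (positions 3,6), of length 2; no longer one exists.

2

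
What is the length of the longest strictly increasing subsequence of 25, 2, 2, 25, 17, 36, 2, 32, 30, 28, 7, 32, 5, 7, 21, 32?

5

Let dp[i] be the longest increasing subsequence ending at position i. Then dp = [1, 1, 1, 2, 2, 3, 1, 3, 3, 3, 2, 4, 2, 3, 4, 5].
The maximum is 5; one witness is 2, 5, 7, 21, 32 at positions 2,13,14,15,16.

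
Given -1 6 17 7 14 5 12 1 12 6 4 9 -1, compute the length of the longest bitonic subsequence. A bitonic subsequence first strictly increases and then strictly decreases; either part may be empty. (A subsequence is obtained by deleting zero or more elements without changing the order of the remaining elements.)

8

Let inc[i] be the LIS ending at i and dec[i] the longest strictly decreasing subsequence starting at i. inc = [1, 2, 3, 3, 4, 2, 4, 2, 4, 3, 3, 4, 1], dec = [1, 4, 6, 4, 5, 3, 4, 2, 4, 3, 2, 2, 1].
max_i inc[i]+dec[i]−1 = 8, with one witness -1, 6, 17, 14, 12, 6, 4, -1.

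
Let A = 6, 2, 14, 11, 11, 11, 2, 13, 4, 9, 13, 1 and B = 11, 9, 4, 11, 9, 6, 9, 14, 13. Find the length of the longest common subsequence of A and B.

4

A longest common subsequence is 11, 11, 9, 13 (length 4); the LCS DP confirms no longer common subsequence exists.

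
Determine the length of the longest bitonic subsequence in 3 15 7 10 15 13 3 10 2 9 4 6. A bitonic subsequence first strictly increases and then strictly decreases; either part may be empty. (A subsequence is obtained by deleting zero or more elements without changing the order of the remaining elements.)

8

One longest bitonic subsequence is 3, 7, 10, 15, 13, 10, 9, 6 (positions 1,3,4,5,6,8,10,12): it rises to 15 then falls. Length 8 is optimal.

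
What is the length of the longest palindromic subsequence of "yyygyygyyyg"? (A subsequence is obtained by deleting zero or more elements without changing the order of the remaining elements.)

10

One longest palindromic subsequence is yyygyygyyy (positions 1,2,3,4,5,6,7,8,9,10); it reads the same forward and backward, and the interval DP gives dp[1][11] = 10.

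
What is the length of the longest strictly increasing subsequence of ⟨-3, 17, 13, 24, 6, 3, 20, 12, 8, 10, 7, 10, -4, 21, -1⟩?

5

Let dp[i] be the longest increasing subsequence ending at position i. Then dp = [1, 2, 2, 3, 2, 2, 3, 3, 3, 4, 3, 4, 1, 5, 2].
The maximum is 5; one witness is -3, 6, 8, 10, 21 at positions 1,5,9,10,14.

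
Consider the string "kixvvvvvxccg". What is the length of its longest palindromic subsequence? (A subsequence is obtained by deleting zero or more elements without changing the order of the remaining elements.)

7

One longest palindromic subsequence is xvvvvvx (positions 3,4,5,6,7,8,9); it reads the same forward and backward, and the interval DP gives dp[1][12] = 7.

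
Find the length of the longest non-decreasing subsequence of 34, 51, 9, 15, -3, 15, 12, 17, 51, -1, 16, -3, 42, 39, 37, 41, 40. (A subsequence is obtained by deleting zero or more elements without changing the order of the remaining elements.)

6

Scanning left to right, the best length ending at each element is: 34→1, 51→2, 9→1, 15→2, -3→1, 15→3, 12→2, 17→4, 51→5, -1→2, 16→4, -3→2, 42→5, 39→5, 37→5, 41→6, 40→6.
So the longest non-decreasing subsequence has length 6, e.g. 9, 15, 15, 17, 39, 41.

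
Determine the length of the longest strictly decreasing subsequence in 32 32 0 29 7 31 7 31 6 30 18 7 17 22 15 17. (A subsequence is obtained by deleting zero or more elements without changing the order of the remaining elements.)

6

One longest decreasing subsequence is 32, 31, 30, 18, 17, 15 (positions 1,6,10,11,13,15), of length 6; no longer one exists.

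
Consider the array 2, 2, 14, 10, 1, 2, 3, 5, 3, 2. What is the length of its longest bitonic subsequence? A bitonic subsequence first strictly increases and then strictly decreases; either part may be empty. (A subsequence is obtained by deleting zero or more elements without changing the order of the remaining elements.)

6

Let inc[i] be the LIS ending at i and dec[i] the longest strictly decreasing subsequence starting at i. inc = [1, 1, 2, 2, 1, 2, 3, 4, 3, 2], dec = [2, 2, 5, 4, 1, 1, 2, 3, 2, 1].
max_i inc[i]+dec[i]−1 = 6, with one witness 2, 14, 10, 5, 3, 2.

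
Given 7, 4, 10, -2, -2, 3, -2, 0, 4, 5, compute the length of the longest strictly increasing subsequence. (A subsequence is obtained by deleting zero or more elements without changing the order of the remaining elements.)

One longest increasing subsequence is -2, 3, 4, 5 (positions 4,6,9,10), of length 4; no longer one exists.

4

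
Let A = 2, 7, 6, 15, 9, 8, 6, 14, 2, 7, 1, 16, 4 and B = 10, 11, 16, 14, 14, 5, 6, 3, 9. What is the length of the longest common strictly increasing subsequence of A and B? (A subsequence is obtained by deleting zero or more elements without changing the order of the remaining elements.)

2

A longest common strictly increasing subsequence is 6, 9 (length 2); it appears in order in both A and B, and no longer such subsequence exists.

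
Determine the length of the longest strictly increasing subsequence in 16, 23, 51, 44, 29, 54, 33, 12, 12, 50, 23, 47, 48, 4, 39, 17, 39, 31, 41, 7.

Let dp[i] be the longest increasing subsequence ending at position i. Then dp = [1, 2, 3, 3, 3, 4, 4, 1, 1, 5, 2, 5, 6, 1, 5, 2, 5, 4, 6, 2].
The maximum is 6; one witness is 16, 23, 29, 33, 47, 48 at positions 1,2,5,7,12,13.

6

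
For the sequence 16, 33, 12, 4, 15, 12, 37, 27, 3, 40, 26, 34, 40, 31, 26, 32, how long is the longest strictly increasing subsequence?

Scanning left to right, the best length ending at each element is: 16→1, 33→2, 12→1, 4→1, 15→2, 12→2, 37→3, 27→3, 3→1, 40→4, 26→3, 34→4, 40→5, 31→4, 26→3, 32→5.
So the longest increasing subsequence has length 5, e.g. 12, 15, 27, 34, 40.

5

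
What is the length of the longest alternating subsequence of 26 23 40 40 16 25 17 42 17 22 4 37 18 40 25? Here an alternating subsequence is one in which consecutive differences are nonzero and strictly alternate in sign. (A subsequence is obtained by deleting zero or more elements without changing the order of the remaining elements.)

Track the best alternating length ending on an up-step vs a down-step at each position: up/down = 1/1, 1/2, 3/1, 3/1, 1/4, 5/4, 5/6, 7/1, 5/8, 9/8, 1/10, 11/8, 11/12, 13/8, 13/14.
The maximum over both is 14; one such subsequence is 26, 23, 40, 16, 25, 17, 42, 17, 22, 4, 37, 18, 40, 25.

14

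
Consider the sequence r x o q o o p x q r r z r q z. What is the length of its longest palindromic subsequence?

7

Using dp[i][j] = 2 + dp[i+1][j−1] if the ends match, else max(dp[i+1][j], dp[i][j−1]):
dp[1][15] = 7. A witness is rxoooxr at positions 1,2,3,5,6,8,13.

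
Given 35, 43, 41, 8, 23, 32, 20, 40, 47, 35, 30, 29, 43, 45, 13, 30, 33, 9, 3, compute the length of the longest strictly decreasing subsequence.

9

Let dp[i] be the longest decreasing subsequence ending at position i. Then dp = [1, 1, 2, 3, 3, 3, 4, 3, 1, 4, 5, 6, 2, 2, 7, 5, 5, 8, 9].
The maximum is 9; one witness is 43, 41, 40, 35, 30, 29, 13, 9, 3 at positions 2,3,8,10,11,12,15,18,19.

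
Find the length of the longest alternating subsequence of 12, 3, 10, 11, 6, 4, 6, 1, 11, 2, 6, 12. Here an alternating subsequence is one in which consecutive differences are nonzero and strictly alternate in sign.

Track the best alternating length ending on an up-step vs a down-step at each position: up/down = 1/1, 1/2, 3/2, 3/2, 3/4, 3/4, 5/4, 1/6, 7/2, 7/8, 9/8, 9/1.
The maximum over both is 9; one such subsequence is 12, 3, 10, 4, 6, 1, 11, 2, 6.

9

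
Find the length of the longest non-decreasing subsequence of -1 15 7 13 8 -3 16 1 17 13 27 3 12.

One longest non-decreasing subsequence is -1, 7, 13, 16, 17, 27 (positions 1,3,4,7,9,11), of length 6; no longer one exists.

6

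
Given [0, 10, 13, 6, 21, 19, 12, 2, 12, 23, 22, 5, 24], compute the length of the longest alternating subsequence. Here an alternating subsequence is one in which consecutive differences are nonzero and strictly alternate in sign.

8

Track the best alternating length ending on an up-step vs a down-step at each position: up/down = 1/1, 2/1, 2/1, 2/3, 4/1, 4/5, 4/5, 2/5, 6/5, 6/1, 6/7, 6/7, 8/1.
The maximum over both is 8; one such subsequence is 0, 10, 6, 21, 19, 23, 22, 24.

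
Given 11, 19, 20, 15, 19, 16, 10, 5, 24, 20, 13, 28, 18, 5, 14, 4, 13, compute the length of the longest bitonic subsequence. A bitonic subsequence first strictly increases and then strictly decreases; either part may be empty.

Let inc[i] be the LIS ending at i and dec[i] the longest strictly decreasing subsequence starting at i. inc = [1, 2, 3, 2, 3, 3, 1, 1, 4, 4, 2, 5, 4, 1, 3, 1, 2], dec = [4, 5, 6, 4, 5, 4, 3, 2, 5, 4, 3, 4, 3, 2, 2, 1, 1].
max_i inc[i]+dec[i]−1 = 8, with one witness 11, 19, 20, 19, 16, 13, 5, 4.

8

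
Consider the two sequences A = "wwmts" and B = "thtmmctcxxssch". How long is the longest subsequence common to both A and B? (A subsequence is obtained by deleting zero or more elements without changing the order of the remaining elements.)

3

A longest common subsequence is mts (length 3); the LCS DP confirms no longer common subsequence exists.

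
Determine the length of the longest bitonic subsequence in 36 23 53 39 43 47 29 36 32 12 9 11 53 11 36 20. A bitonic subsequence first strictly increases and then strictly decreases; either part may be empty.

8

One longest bitonic subsequence is 36, 39, 43, 47, 36, 32, 12, 11 (positions 1,4,5,6,8,9,10,14): it rises to 47 then falls. Length 8 is optimal.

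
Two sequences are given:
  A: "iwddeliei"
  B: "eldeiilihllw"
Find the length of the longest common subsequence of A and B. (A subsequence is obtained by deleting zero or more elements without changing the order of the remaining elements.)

A longest common subsequence is deli (length 4); the LCS DP confirms no longer common subsequence exists.

4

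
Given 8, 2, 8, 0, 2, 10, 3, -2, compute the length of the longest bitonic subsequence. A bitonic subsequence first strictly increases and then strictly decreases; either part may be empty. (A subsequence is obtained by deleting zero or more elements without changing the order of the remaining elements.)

5

Let inc[i] be the LIS ending at i and dec[i] the longest strictly decreasing subsequence starting at i. inc = [1, 1, 2, 1, 2, 3, 3, 1], dec = [4, 3, 3, 2, 2, 3, 2, 1].
max_i inc[i]+dec[i]−1 = 5, with one witness 2, 8, 10, 3, -2.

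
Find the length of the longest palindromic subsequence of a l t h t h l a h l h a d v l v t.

Using dp[i][j] = 2 + dp[i+1][j−1] if the ends match, else max(dp[i+1][j], dp[i][j−1]):
dp[1][17] = 9. A witness is tlahlhalt at positions 3,7,8,9,10,11,12,15,17.

9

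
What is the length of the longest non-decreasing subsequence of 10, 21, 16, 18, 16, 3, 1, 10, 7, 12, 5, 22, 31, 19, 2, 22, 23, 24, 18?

Let dp[i] be the longest non-decreasing subsequence ending at position i. Then dp = [1, 2, 2, 3, 3, 1, 1, 2, 2, 3, 2, 4, 5, 4, 2, 5, 6, 7, 4].
The maximum is 7; one witness is 10, 16, 18, 22, 22, 23, 24 at positions 1,3,4,12,16,17,18.

7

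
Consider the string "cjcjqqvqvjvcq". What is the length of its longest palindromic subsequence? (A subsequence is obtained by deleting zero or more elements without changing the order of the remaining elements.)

Using dp[i][j] = 2 + dp[i+1][j−1] if the ends match, else max(dp[i+1][j], dp[i][j−1]):
dp[1][13] = 7. A witness is cjvqvjc at positions 3,4,7,8,9,10,12.

7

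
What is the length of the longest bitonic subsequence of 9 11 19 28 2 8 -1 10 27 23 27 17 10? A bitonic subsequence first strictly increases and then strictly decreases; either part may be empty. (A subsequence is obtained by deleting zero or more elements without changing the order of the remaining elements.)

8

One longest bitonic subsequence is 9, 11, 19, 28, 27, 23, 17, 10 (positions 1,2,3,4,9,10,12,13): it rises to 28 then falls. Length 8 is optimal.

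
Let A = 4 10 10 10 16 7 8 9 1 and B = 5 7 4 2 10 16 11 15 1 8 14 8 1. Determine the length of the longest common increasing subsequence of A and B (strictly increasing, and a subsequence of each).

A longest common strictly increasing subsequence is 4, 10, 16 (length 3); it appears in order in both A and B, and no longer such subsequence exists.

3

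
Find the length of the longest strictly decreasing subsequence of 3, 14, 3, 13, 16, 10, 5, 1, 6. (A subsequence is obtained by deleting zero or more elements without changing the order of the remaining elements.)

5

One longest decreasing subsequence is 14, 13, 10, 5, 1 (positions 2,4,6,7,8), of length 5; no longer one exists.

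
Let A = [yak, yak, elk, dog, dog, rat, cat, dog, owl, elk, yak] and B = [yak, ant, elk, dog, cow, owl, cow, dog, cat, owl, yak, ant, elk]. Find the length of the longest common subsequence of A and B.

7

Backtracking the LCS table gives one alignment: yak (A1,B1) → elk (A3,B3) → dog (A4,B4) → dog (A5,B8) → cat (A7,B9) → owl (A9,B10) → elk (A10,B13).
So the longest common subsequence has length 7.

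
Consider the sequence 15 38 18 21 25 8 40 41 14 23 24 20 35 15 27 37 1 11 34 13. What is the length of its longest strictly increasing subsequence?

Let dp[i] be the longest increasing subsequence ending at position i. Then dp = [1, 2, 2, 3, 4, 1, 5, 6, 2, 4, 5, 3, 6, 3, 6, 7, 1, 2, 7, 3].
The maximum is 7; one witness is 15, 18, 21, 23, 24, 35, 37 at positions 1,3,4,10,11,13,16.

7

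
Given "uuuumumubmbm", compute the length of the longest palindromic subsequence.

One longest palindromic subsequence is uuuuuu (positions 1,2,3,4,6,8); it reads the same forward and backward, and the interval DP gives dp[1][12] = 6.

6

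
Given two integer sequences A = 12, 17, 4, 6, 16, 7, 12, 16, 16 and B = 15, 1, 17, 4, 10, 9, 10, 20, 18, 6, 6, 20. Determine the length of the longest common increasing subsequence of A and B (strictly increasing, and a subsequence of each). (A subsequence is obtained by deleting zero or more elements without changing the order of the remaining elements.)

2

For each value that appears in both, track the longest common increasing run ending there.
The best achievable length is 2; one witness is 4, 6 (A-positions 3,4, B-positions 4,10).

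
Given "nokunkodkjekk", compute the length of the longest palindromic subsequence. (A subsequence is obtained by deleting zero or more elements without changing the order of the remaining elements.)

5

Using dp[i][j] = 2 + dp[i+1][j−1] if the ends match, else max(dp[i+1][j], dp[i][j−1]):
dp[1][13] = 5. A witness is kkekk at positions 3,6,11,12,13.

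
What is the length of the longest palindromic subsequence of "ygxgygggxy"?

8

One longest palindromic subsequence is yxggggxy (positions 1,3,4,6,7,8,9,10); it reads the same forward and backward, and the interval DP gives dp[1][10] = 8.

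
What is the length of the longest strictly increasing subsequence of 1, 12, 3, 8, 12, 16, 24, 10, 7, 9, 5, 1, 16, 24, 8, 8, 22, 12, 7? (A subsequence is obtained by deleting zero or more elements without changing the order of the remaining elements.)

Let dp[i] be the longest increasing subsequence ending at position i. Then dp = [1, 2, 2, 3, 4, 5, 6, 4, 3, 4, 3, 1, 5, 6, 4, 4, 6, 5, 4].
The maximum is 6; one witness is 1, 3, 8, 12, 16, 24 at positions 1,3,4,5,6,7.

6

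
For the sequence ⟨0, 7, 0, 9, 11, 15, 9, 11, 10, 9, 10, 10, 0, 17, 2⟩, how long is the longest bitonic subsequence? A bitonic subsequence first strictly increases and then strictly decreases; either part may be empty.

One longest bitonic subsequence is 0, 7, 9, 11, 15, 11, 10, 9, 2 (positions 1,2,4,5,6,8,9,10,15): it rises to 15 then falls. Length 9 is optimal.

9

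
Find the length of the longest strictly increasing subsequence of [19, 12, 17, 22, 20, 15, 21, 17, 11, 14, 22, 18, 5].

5

One longest increasing subsequence is 12, 17, 20, 21, 22 (positions 2,3,5,7,11), of length 5; no longer one exists.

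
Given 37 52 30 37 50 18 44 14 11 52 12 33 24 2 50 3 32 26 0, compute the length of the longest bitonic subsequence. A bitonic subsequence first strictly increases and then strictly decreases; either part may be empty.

8

Let inc[i] be the LIS ending at i and dec[i] the longest strictly decreasing subsequence starting at i. inc = [1, 2, 1, 2, 3, 1, 3, 1, 1, 4, 2, 3, 3, 1, 4, 2, 4, 4, 1], dec = [7, 7, 6, 6, 6, 5, 5, 4, 3, 5, 3, 4, 3, 2, 4, 2, 3, 2, 1].
max_i inc[i]+dec[i]−1 = 8, with one witness 37, 52, 50, 44, 33, 32, 26, 0.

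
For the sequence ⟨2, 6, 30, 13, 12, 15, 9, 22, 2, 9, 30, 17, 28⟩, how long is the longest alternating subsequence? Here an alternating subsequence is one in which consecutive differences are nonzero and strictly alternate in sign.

A longest alternating subsequence is 2, 30, 13, 15, 9, 22, 2, 30, 17, 28 (positions 1,3,4,6,7,8,9,11,12,13); its 9 consecutive differences strictly alternate in sign, and length 10 is optimal.

10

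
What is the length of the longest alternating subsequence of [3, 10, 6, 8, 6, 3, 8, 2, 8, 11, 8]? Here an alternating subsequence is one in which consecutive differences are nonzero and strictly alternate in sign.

A longest alternating subsequence is 3, 10, 6, 8, 6, 8, 2, 11, 8 (positions 1,2,3,4,5,7,8,10,11); its 8 consecutive differences strictly alternate in sign, and length 9 is optimal.

9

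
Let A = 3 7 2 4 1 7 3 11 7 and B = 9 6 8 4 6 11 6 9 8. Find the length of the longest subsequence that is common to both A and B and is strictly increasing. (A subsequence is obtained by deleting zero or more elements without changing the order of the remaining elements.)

2

For each value that appears in both, track the longest common increasing run ending there.
The best achievable length is 2; one witness is 4, 11 (A-positions 4,8, B-positions 4,6).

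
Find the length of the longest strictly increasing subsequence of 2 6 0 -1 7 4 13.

4

Let dp[i] be the longest increasing subsequence ending at position i. Then dp = [1, 2, 1, 1, 3, 2, 4].
The maximum is 4; one witness is 2, 6, 7, 13 at positions 1,2,5,7.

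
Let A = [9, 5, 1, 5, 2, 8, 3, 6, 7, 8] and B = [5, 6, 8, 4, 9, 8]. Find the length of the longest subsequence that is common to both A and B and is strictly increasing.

For each value that appears in both, track the longest common increasing run ending there.
The best achievable length is 3; one witness is 5, 6, 8 (A-positions 2,8,10, B-positions 1,2,3).

3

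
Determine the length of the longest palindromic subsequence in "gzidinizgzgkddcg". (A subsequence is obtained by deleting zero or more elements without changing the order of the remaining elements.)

7

One longest palindromic subsequence is gdgzgdg (positions 1,4,9,10,11,14,16); it reads the same forward and backward, and the interval DP gives dp[1][16] = 7.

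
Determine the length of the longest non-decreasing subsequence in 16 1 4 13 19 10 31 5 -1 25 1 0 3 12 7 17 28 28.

Let dp[i] be the longest non-decreasing subsequence ending at position i. Then dp = [1, 1, 2, 3, 4, 3, 5, 3, 1, 5, 2, 2, 3, 4, 4, 5, 6, 7].
The maximum is 7; one witness is 1, 4, 13, 19, 25, 28, 28 at positions 2,3,4,5,10,17,18.

7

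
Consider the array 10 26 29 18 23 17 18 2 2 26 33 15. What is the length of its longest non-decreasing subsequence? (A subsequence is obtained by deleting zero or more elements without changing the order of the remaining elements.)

Let dp[i] be the longest non-decreasing subsequence ending at position i. Then dp = [1, 2, 3, 2, 3, 2, 3, 1, 2, 4, 5, 3].
The maximum is 5; one witness is 10, 18, 23, 26, 33 at positions 1,4,5,10,11.

5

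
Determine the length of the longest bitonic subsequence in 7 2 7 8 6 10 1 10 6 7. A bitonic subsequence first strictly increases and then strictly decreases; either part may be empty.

Let inc[i] be the LIS ending at i and dec[i] the longest strictly decreasing subsequence starting at i. inc = [1, 1, 2, 3, 2, 4, 1, 4, 2, 3], dec = [3, 2, 3, 3, 2, 2, 1, 2, 1, 1].
max_i inc[i]+dec[i]−1 = 5, with one witness 2, 7, 8, 6, 1.

5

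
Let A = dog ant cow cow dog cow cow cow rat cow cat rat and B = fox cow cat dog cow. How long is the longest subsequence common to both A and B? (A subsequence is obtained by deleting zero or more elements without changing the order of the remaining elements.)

A longest common subsequence is cow, dog, cow (length 3); the LCS DP confirms no longer common subsequence exists.

3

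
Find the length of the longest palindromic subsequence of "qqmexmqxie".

5

Using dp[i][j] = 2 + dp[i+1][j−1] if the ends match, else max(dp[i+1][j], dp[i][j−1]):
dp[1][10] = 5. A witness is exqxe at positions 4,5,7,8,10.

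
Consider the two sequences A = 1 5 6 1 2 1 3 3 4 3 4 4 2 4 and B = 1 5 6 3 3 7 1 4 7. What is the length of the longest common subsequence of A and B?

6

Backtracking the LCS table gives one alignment: 1 (A1,B1) → 5 (A2,B2) → 6 (A3,B3) → 3 (A7,B4) → 3 (A8,B5) → 4 (A9,B8).
So the longest common subsequence has length 6.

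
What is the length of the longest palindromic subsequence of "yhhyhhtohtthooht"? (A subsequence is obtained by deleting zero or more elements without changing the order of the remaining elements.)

One longest palindromic subsequence is tohtthot (positions 7,8,9,10,11,12,14,16); it reads the same forward and backward, and the interval DP gives dp[1][16] = 8.

8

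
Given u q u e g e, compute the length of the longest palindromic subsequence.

One longest palindromic subsequence is ege (positions 4,5,6); it reads the same forward and backward, and the interval DP gives dp[1][6] = 3.

3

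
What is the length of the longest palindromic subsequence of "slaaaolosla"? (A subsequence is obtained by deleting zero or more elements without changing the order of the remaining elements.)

7

Using dp[i][j] = 2 + dp[i+1][j−1] if the ends match, else max(dp[i+1][j], dp[i][j−1]):
dp[1][11] = 7. A witness is slaaals at positions 1,2,3,4,5,7,9.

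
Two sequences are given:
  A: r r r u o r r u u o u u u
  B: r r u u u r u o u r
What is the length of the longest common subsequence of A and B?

7

Backtracking the LCS table gives one alignment: r (A1,B1) → r (A2,B2) → u (A4,B5) → r (A7,B6) → u (A9,B7) → o (A10,B8) → u (A11,B9).
So the longest common subsequence has length 7.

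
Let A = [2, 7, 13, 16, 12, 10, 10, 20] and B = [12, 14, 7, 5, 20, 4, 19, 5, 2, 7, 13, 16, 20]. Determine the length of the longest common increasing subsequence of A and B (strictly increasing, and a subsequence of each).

For each value that appears in both, track the longest common increasing run ending there.
The best achievable length is 5; one witness is 2, 7, 13, 16, 20 (A-positions 1,2,3,4,8, B-positions 9,10,11,12,13).

5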